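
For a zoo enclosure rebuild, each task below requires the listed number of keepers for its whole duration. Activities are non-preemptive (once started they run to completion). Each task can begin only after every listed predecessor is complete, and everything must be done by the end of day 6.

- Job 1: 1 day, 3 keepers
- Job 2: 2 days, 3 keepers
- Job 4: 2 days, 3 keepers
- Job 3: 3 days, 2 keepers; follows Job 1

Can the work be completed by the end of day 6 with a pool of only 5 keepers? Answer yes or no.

Schedule Job 1@1, Job 2@2, Job 4@4, Job 3@2: d1:3  d2:5  d3:5  d4:5  d5:3  d6:0 — peak 5 ≤ 5.

yes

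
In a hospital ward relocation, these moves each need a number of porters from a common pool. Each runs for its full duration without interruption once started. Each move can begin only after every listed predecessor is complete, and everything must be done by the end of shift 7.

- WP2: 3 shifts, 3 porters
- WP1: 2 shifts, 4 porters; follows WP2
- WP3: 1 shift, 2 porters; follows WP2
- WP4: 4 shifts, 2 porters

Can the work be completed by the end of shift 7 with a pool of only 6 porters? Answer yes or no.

yes

Schedule WP2@1, WP1@5, WP3@4, WP4@1: s1:5  s2:5  s3:5  s4:4  s5:4  s6:4  s7:0 — peak 5 ≤ 6.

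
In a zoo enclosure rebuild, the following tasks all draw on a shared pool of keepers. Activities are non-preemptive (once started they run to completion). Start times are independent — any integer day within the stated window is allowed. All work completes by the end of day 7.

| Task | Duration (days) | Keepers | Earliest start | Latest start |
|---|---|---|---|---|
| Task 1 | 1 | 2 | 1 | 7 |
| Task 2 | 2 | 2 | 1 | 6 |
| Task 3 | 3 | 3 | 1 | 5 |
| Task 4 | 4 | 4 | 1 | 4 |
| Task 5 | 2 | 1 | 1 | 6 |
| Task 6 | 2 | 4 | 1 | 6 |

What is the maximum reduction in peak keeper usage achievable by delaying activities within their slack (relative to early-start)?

9

Early-start peak: d1:16  d2:14  d3:7  d4:4  d5:0  d6:0  d7:0 ⇒ 16.
Leveled (Task 1@1, Task 2@1, Task 3@3, Task 4@2, Task 5@1, Task 6@6): d1:5  d2:7  d3:7  d4:7  d5:7  d6:4  d7:4 ⇒ 7.
Reduction 16 − 7 = 9.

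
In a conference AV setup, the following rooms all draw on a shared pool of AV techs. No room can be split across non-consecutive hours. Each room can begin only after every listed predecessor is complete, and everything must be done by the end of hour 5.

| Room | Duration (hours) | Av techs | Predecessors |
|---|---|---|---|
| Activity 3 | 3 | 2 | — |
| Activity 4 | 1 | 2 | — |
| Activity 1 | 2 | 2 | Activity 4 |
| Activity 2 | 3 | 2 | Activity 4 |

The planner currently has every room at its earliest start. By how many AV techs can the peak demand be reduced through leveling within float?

Early-start peak: h1:4  h2:6  h3:6  h4:2  h5:0 ⇒ 6.
Leveled (Activity 3@1, Activity 4@1, Activity 1@4, Activity 2@2): h1:4  h2:4  h3:4  h4:4  h5:2 ⇒ 4.
Reduction 6 − 4 = 2.

2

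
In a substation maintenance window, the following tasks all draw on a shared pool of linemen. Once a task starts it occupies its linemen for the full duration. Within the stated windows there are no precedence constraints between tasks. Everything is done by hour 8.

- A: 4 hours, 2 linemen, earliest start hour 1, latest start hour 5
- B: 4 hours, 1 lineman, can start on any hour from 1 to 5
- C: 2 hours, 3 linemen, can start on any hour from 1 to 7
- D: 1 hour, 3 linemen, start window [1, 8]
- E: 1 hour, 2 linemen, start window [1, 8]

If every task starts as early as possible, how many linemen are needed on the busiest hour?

Early-start schedule: A@1, B@1, C@1, D@1, E@1.
Load per hour: hour 1: 11, hour 2: 6, hour 3: 3, hour 4: 3, hour 5: 0, hour 6: 0, hour 7: 0, hour 8: 0.
Peak is 11.

11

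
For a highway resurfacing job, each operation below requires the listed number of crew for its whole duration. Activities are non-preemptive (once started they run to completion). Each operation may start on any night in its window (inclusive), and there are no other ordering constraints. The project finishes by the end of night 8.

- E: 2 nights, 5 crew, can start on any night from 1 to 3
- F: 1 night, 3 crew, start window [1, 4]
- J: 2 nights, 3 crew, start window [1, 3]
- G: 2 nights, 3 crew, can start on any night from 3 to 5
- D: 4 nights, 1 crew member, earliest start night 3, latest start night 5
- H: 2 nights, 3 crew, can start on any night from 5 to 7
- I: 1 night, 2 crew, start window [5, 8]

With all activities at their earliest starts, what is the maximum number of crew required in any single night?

Early-start schedule: E@1, F@1, J@1, G@3, D@3, H@5, I@5.
Load per night: night 1: 11, night 2: 8, night 3: 4, night 4: 4, night 5: 6, night 6: 4, night 7: 0, night 8: 0.
Peak is 11.

11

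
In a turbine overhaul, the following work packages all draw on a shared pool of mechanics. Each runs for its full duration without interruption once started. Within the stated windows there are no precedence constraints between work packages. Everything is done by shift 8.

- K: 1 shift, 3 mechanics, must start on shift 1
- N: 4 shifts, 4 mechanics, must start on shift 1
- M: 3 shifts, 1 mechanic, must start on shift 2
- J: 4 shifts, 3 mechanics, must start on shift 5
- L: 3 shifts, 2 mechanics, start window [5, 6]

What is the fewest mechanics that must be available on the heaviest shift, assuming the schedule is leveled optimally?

7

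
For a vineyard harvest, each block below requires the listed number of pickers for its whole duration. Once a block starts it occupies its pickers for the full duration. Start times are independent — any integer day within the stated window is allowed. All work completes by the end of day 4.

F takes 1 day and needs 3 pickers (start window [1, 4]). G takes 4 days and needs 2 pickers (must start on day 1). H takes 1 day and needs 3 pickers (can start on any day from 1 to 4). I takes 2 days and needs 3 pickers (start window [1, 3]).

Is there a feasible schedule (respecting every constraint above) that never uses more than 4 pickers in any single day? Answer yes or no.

Total picker-days = 20; over 4 days the average is 20/4 > 4, so some day must exceed 4.

no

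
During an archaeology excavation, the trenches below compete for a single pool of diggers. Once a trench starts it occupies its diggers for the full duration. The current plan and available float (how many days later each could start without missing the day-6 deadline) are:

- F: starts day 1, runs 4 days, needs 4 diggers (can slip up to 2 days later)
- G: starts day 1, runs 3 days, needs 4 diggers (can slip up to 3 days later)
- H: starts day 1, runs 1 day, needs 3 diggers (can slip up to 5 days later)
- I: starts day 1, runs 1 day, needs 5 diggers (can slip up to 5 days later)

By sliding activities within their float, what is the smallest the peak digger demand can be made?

8

Early-start (F@1, G@1, H@1, I@1) gives peak 16: d1:16  d2:8  d3:8  d4:4  d5:0  d6:0.
Shift H→4, I→5.
Schedule F@1, G@1, H@4, I@5: d1:8  d2:8  d3:8  d4:7  d5:5  d6:0 — peak 8.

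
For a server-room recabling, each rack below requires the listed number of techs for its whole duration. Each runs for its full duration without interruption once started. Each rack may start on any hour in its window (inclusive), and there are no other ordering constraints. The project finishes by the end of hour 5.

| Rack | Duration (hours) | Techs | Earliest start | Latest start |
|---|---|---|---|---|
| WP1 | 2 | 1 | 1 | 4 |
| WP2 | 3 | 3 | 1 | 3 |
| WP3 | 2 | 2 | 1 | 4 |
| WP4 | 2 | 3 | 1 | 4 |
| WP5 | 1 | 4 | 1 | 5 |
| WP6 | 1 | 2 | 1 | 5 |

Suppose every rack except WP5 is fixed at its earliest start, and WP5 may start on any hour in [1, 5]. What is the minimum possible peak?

11

WP5@1: h1:15  h2:9  h3:3  h4:0  h5:0 → peak 15
WP5@2: h1:11  h2:13  h3:3  h4:0  h5:0 → peak 13
WP5@3: h1:11  h2:9  h3:7  h4:0  h5:0 → peak 11
WP5@4: h1:11  h2:9  h3:3  h4:4  h5:0 → peak 11
WP5@5: h1:11  h2:9  h3:3  h4:0  h5:4 → peak 11
Best is WP5@3, peak 11.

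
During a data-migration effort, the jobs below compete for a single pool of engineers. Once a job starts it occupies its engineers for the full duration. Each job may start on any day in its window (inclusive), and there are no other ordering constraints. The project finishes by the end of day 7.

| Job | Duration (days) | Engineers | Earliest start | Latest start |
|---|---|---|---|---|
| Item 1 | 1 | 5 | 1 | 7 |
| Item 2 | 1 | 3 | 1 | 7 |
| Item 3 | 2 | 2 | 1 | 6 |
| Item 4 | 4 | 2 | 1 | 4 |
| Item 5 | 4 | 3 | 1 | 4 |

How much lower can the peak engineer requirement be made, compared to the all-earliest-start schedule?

10

Early-start peak: d1:15  d2:7  d3:5  d4:5  d5:0  d6:0  d7:0 ⇒ 15.
Leveled (Item 1@1, Item 2@2, Item 3@2, Item 4@3, Item 5@4): d1:5  d2:5  d3:4  d4:5  d5:5  d6:5  d7:3 ⇒ 5.
Reduction 15 − 5 = 10.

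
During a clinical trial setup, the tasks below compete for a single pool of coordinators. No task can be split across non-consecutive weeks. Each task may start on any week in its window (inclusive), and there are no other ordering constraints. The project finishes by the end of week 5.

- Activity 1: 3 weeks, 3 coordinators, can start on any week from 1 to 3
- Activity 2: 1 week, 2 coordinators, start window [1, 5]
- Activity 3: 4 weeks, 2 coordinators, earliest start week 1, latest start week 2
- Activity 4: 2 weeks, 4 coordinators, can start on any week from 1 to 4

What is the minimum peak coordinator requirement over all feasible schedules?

Early-start (Activity 1@1, Activity 2@1, Activity 3@1, Activity 4@1) gives peak 11: w1:11  w2:9  w3:5  w4:2  w5:0.
Shift Activity 3→2, Activity 4→4.
Schedule Activity 1@1, Activity 2@1, Activity 3@2, Activity 4@4: w1:5  w2:5  w3:5  w4:6  w5:6 — peak 6.
Total coordinator-weeks = 27 over 5 weeks ⇒ peak ≥ ⌈27/5⌉ = 6, so 6 is optimal.

6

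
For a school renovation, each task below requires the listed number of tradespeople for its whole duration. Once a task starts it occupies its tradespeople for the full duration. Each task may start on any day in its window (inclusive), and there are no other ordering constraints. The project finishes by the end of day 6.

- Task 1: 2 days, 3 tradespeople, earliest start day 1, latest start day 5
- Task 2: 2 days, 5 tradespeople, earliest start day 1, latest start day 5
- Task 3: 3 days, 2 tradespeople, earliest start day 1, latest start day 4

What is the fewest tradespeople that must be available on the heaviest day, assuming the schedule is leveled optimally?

5

Early-start (Task 1@1, Task 2@1, Task 3@1) gives peak 10: d1:10  d2:10  d3:2  d4:0  d5:0  d6:0.
Shift Task 2→4.
Schedule Task 1@1, Task 2@4, Task 3@1: d1:5  d2:5  d3:2  d4:5  d5:5  d6:0 — peak 5.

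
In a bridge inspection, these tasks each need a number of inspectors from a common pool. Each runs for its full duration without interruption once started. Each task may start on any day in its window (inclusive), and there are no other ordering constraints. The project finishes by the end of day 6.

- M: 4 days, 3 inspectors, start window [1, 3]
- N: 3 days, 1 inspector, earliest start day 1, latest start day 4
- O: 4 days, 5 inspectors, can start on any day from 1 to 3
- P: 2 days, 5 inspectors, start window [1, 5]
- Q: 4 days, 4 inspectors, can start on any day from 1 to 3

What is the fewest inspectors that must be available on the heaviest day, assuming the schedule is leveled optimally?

Early-start (M@1, N@1, O@1, P@1, Q@1) gives peak 18: d1:18  d2:18  d3:13  d4:12  d5:0  d6:0.
Shift P→5.
Schedule M@1, N@1, O@1, P@5, Q@1: d1:13  d2:13  d3:13  d4:12  d5:5  d6:5 — peak 13.

13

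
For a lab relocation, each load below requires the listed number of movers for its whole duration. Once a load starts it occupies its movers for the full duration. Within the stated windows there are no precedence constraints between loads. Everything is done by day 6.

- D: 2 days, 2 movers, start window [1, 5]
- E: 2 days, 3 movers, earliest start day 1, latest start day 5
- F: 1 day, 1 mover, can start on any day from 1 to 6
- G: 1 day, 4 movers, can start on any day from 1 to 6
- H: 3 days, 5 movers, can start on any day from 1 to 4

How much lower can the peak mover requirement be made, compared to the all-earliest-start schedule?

Early-start peak: d1:15  d2:10  d3:5  d4:0  d5:0  d6:0 ⇒ 15.
Leveled (D@1, E@1, F@3, G@3, H@4): d1:5  d2:5  d3:5  d4:5  d5:5  d6:5 ⇒ 5.
Reduction 15 − 5 = 10.

10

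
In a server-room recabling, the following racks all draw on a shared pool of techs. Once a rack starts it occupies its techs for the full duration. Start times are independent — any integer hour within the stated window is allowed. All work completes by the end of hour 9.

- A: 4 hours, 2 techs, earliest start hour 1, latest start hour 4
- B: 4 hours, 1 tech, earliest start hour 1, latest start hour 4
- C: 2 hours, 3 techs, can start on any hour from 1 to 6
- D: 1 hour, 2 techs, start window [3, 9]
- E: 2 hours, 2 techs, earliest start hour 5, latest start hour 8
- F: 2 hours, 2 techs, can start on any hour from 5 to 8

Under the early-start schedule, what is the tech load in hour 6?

At early start, hour 6 has: E, F.
Demand: 2 + 2 = 4.

4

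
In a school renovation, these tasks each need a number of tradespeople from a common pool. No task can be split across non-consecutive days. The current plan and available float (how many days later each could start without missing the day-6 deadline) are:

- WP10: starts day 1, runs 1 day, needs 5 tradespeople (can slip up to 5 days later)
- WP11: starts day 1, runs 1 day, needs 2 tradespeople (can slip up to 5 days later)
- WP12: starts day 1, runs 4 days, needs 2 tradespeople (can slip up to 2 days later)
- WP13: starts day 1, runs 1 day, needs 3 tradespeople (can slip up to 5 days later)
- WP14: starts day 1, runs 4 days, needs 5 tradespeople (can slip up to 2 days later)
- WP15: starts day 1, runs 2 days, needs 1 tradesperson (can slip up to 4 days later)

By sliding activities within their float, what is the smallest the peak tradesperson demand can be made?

7

Early-start (WP10@1, WP11@1, WP12@1, WP13@1, WP14@1, WP15@1) gives peak 18: d1:18  d2:8  d3:7  d4:7  d5:0  d6:0.
Shift WP11→2, WP13→2, WP14→3, WP15→5.
Schedule WP10@1, WP11@2, WP12@1, WP13@2, WP14@3, WP15@5: d1:7  d2:7  d3:7  d4:7  d5:6  d6:6 — peak 7.
Total tradesperson-days = 40 over 6 days ⇒ peak ≥ ⌈40/6⌉ = 7, so 7 is optimal.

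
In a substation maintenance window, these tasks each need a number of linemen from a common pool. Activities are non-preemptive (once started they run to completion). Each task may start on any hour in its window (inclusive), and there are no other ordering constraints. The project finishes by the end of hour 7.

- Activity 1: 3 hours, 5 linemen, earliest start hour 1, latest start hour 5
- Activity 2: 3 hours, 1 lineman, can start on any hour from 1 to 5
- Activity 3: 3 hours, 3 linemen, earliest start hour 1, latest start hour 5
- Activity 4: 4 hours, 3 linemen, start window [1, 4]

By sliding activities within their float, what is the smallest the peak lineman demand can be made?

6

Early-start (Activity 1@1, Activity 2@1, Activity 3@1, Activity 4@1) gives peak 12: h1:12  h2:12  h3:12  h4:3  h5:0  h6:0  h7:0.
Shift Activity 3→4, Activity 4→4.
Schedule Activity 1@1, Activity 2@1, Activity 3@4, Activity 4@4: h1:6  h2:6  h3:6  h4:6  h5:6  h6:6  h7:3 — peak 6.
Total lineman-hours = 39 over 7 hours ⇒ peak ≥ ⌈39/7⌉ = 6, so 6 is optimal.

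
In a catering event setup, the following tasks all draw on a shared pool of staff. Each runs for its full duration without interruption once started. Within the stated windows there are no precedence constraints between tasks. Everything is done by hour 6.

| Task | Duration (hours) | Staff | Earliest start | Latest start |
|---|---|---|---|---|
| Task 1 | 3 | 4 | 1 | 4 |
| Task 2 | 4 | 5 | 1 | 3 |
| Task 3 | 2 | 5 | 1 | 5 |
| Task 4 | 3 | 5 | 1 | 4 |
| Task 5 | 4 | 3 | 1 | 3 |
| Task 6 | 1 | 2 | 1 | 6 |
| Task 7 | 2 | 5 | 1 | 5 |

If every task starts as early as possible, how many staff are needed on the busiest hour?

29

Early-start schedule: Task 1@1, Task 2@1, Task 3@1, Task 4@1, Task 5@1, Task 6@1, Task 7@1.
Load per hour: hour 1: 29, hour 2: 27, hour 3: 17, hour 4: 8, hour 5: 0, hour 6: 0.
Peak is 29.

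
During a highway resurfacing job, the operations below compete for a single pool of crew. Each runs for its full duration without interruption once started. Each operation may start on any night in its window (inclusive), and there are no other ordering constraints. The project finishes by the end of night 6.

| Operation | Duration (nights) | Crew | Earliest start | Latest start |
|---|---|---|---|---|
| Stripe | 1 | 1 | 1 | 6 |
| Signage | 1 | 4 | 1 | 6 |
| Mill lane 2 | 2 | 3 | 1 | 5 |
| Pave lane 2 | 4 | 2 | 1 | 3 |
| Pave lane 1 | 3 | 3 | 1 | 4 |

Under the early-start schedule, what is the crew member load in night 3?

5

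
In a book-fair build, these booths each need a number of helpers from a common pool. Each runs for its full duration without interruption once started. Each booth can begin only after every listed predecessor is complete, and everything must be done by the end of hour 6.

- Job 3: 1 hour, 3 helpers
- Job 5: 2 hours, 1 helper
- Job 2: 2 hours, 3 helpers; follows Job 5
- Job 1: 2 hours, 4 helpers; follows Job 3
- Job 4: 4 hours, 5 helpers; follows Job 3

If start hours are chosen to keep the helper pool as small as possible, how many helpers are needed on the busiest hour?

9

Early-start (Job 3@1, Job 5@1, Job 2@3, Job 1@2, Job 4@2) gives peak 12: h1:4  h2:10  h3:12  h4:8  h5:5  h6:0.
Shift Job 1→5.
Schedule Job 3@1, Job 5@1, Job 2@3, Job 1@5, Job 4@2: h1:4  h2:6  h3:8  h4:8  h5:9  h6:4 — peak 9.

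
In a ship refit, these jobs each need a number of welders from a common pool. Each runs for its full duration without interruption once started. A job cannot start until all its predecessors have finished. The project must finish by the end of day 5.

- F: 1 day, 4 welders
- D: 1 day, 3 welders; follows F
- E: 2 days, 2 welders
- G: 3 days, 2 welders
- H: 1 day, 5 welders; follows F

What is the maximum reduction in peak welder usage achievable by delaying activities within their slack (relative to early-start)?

7

Early-start peak: d1:8  d2:12  d3:2  d4:0  d5:0 ⇒ 12.
Leveled (F@1, D@2, E@3, G@2, H@5): d1:4  d2:5  d3:4  d4:4  d5:5 ⇒ 5.
Reduction 12 − 5 = 7.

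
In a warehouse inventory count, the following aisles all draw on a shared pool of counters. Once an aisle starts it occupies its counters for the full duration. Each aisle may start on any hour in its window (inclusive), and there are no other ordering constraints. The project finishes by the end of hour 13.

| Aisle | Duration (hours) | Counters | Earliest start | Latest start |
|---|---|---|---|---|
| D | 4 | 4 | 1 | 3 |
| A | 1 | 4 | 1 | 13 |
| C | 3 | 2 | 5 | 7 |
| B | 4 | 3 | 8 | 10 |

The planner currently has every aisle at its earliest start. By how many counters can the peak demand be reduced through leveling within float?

Early-start peak: h1:8  h2:4  h3:4  h4:4  h5:2  h6:2  h7:2  h8:3  h9:3  h10:3  h11:3  h12:0  h13:0 ⇒ 8.
Leveled (D@1, A@5, C@6, B@9): h1:4  h2:4  h3:4  h4:4  h5:4  h6:2  h7:2  h8:2  h9:3  h10:3  h11:3  h12:3  h13:0 ⇒ 4.
Reduction 8 − 4 = 4.

4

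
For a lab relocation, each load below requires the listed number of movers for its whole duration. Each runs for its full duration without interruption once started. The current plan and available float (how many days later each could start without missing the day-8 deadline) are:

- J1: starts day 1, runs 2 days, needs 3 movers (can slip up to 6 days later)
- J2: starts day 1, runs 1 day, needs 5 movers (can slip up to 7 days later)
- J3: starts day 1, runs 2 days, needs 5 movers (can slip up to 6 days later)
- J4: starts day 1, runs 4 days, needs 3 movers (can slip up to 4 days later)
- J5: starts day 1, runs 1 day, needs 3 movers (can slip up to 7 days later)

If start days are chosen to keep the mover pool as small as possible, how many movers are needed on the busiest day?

Early-start (J1@1, J2@1, J3@1, J4@1, J5@1) gives peak 19: d1:19  d2:11  d3:3  d4:3  d5:0  d6:0  d7:0  d8:0.
Shift J2→5, J3→6, J5→3.
Schedule J1@1, J2@5, J3@6, J4@1, J5@3: d1:6  d2:6  d3:6  d4:3  d5:5  d6:5  d7:5  d8:0 — peak 6.

6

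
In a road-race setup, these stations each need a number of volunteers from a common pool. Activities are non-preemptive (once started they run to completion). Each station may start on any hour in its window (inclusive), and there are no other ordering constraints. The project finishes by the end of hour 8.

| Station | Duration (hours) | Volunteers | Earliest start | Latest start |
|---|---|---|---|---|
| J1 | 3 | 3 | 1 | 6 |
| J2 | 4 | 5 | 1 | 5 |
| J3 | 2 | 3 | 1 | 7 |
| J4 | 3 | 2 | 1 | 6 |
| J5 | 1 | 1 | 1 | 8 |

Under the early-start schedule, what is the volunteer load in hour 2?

13

At early start, hour 2 has: J1, J2, J3, J4.
Demand: 3 + 5 + 3 + 2 = 13.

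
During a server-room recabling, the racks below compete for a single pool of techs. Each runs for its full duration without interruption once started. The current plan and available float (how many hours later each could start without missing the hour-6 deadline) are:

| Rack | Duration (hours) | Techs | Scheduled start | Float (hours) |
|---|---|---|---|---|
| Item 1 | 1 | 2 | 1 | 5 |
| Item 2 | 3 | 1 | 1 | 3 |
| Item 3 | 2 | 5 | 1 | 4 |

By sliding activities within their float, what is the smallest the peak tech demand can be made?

Early-start (Item 1@1, Item 2@1, Item 3@1) gives peak 8: h1:8  h2:6  h3:1  h4:0  h5:0  h6:0.
Shift Item 3→4.
Schedule Item 1@1, Item 2@1, Item 3@4: h1:3  h2:1  h3:1  h4:5  h5:5  h6:0 — peak 5.

5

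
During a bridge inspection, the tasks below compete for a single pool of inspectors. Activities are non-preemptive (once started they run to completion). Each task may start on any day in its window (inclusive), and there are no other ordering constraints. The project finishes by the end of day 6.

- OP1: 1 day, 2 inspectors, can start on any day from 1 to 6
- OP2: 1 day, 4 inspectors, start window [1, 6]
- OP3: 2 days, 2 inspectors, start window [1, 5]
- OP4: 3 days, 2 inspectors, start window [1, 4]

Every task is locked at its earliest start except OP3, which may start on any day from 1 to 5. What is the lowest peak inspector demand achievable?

8

OP3@1: d1:10  d2:4  d3:2  d4:0  d5:0  d6:0 → peak 10
OP3@2: d1:8  d2:4  d3:4  d4:0  d5:0  d6:0 → peak 8
OP3@3: d1:8  d2:2  d3:4  d4:2  d5:0  d6:0 → peak 8
OP3@4: d1:8  d2:2  d3:2  d4:2  d5:2  d6:0 → peak 8
OP3@5: d1:8  d2:2  d3:2  d4:0  d5:2  d6:2 → peak 8
Best is OP3@2, peak 8.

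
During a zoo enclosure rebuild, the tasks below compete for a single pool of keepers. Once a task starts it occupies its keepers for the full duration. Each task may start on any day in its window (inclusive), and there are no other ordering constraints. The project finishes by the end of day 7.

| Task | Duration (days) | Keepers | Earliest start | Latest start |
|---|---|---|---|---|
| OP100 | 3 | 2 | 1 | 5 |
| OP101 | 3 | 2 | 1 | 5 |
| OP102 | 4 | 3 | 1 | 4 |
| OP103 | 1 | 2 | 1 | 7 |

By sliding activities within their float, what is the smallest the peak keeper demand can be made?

Early-start (OP100@1, OP101@1, OP102@1, OP103@1) gives peak 9: d1:9  d2:7  d3:7  d4:3  d5:0  d6:0  d7:0.
Shift OP102→4, OP103→4.
Schedule OP100@1, OP101@1, OP102@4, OP103@4: d1:4  d2:4  d3:4  d4:5  d5:3  d6:3  d7:3 — peak 5.

5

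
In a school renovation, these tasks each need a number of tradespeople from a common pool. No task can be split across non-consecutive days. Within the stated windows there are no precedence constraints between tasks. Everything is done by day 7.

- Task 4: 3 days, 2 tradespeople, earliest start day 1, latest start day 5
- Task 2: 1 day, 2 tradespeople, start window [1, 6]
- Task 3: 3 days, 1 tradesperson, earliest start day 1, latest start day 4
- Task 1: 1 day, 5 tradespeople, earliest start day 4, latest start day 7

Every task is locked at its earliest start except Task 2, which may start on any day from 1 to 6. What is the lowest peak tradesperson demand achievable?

5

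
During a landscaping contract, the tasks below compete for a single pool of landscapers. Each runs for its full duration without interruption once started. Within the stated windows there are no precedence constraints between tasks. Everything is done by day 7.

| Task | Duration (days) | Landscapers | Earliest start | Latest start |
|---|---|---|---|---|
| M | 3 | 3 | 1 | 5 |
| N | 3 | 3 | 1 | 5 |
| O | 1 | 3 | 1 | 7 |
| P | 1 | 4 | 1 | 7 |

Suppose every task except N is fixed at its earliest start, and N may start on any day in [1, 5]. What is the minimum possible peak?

N@1: d1:13  d2:6  d3:6  d4:0  d5:0  d6:0  d7:0 → peak 13
N@2: d1:10  d2:6  d3:6  d4:3  d5:0  d6:0  d7:0 → peak 10
N@3: d1:10  d2:3  d3:6  d4:3  d5:3  d6:0  d7:0 → peak 10
N@4: d1:10  d2:3  d3:3  d4:3  d5:3  d6:3  d7:0 → peak 10
N@5: d1:10  d2:3  d3:3  d4:0  d5:3  d6:3  d7:3 → peak 10
Best is N@2, peak 10.

10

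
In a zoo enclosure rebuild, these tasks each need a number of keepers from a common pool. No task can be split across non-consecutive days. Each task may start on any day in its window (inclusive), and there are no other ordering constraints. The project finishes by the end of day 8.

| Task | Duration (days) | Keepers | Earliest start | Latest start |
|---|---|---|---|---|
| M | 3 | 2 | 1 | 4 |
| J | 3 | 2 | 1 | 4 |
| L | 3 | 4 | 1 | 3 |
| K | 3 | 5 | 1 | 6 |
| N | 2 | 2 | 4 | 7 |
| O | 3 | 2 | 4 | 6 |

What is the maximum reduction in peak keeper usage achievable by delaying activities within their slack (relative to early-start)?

Early-start peak: d1:13  d2:13  d3:13  d4:4  d5:4  d6:2  d7:0  d8:0 ⇒ 13.
Leveled (M@1, J@1, L@1, K@4, N@4, O@6): d1:8  d2:8  d3:8  d4:7  d5:7  d6:7  d7:2  d8:2 ⇒ 8.
Reduction 13 − 8 = 5.

5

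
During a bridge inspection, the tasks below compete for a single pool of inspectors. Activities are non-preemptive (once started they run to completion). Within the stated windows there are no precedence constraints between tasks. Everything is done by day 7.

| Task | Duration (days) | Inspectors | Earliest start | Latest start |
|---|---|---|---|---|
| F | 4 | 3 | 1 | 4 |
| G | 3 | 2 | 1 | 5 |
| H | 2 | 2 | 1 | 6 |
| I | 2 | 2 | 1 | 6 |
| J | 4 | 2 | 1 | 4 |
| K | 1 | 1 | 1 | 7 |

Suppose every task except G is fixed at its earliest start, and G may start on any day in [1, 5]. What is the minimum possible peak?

G@1: d1:12  d2:11  d3:7  d4:5  d5:0  d6:0  d7:0 → peak 12
G@2: d1:10  d2:11  d3:7  d4:7  d5:0  d6:0  d7:0 → peak 11
G@3: d1:10  d2:9  d3:7  d4:7  d5:2  d6:0  d7:0 → peak 10
G@4: d1:10  d2:9  d3:5  d4:7  d5:2  d6:2  d7:0 → peak 10
G@5: d1:10  d2:9  d3:5  d4:5  d5:2  d6:2  d7:2 → peak 10
Best is G@3, peak 10.

10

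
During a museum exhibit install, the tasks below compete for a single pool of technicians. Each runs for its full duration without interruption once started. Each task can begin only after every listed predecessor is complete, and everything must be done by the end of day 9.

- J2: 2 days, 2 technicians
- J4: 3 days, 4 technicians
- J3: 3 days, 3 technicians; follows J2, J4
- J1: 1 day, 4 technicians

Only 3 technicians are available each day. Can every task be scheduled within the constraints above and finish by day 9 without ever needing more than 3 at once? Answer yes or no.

Total technician-days = 29; over 9 days the average is 29/9 > 3, so some day must exceed 3.

no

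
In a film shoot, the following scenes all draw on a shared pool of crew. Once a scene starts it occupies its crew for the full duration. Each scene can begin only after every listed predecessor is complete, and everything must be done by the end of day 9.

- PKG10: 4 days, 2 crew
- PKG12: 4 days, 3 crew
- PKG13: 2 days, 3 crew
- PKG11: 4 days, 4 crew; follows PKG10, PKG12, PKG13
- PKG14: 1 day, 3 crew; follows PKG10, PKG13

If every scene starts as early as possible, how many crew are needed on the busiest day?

Early-start schedule: PKG10@1, PKG12@1, PKG13@1, PKG11@5, PKG14@5.
Load per day: day 1: 8, day 2: 8, day 3: 5, day 4: 5, day 5: 7, day 6: 4, day 7: 4, day 8: 4, day 9: 0.
Peak is 8.

8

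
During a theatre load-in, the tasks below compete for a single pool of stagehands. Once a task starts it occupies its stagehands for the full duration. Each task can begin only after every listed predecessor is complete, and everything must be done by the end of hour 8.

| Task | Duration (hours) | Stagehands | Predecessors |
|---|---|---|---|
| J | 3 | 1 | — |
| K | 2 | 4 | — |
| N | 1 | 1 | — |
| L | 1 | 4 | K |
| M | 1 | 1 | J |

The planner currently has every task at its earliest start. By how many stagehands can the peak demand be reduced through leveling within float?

2

Early-start peak: h1:6  h2:5  h3:5  h4:1  h5:0  h6:0  h7:0  h8:0 ⇒ 6.
Leveled (J@1, K@4, N@1, L@6, M@7): h1:2  h2:1  h3:1  h4:4  h5:4  h6:4  h7:1  h8:0 ⇒ 4.
Reduction 6 − 4 = 2.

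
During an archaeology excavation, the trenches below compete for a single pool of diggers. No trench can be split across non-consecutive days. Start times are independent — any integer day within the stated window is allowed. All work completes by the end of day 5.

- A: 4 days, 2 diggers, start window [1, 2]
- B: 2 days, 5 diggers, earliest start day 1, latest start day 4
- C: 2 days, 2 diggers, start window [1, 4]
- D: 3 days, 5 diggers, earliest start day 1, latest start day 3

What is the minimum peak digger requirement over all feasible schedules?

Early-start (A@1, B@1, C@1, D@1) gives peak 14: d1:14  d2:14  d3:7  d4:2  d5:0.
Shift D→3.
Schedule A@1, B@1, C@1, D@3: d1:9  d2:9  d3:7  d4:7  d5:5 — peak 9.

9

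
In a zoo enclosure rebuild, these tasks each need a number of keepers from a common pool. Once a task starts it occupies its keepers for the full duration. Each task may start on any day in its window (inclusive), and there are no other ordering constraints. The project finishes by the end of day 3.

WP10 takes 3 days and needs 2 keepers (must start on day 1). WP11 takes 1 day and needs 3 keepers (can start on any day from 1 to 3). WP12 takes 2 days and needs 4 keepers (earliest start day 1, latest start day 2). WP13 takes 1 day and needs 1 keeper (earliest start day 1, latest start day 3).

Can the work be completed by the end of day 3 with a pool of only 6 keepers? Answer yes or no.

yes

Schedule WP10@1, WP11@1, WP12@2, WP13@1: d1:6  d2:6  d3:6 — peak 6 ≤ 6.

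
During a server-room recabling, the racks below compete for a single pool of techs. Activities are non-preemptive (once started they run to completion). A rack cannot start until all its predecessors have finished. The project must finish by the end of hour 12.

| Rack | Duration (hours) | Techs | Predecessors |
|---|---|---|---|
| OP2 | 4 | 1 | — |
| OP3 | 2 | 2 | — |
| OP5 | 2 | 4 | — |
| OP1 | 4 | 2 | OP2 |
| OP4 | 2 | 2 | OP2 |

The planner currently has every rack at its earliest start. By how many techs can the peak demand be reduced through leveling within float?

Early-start peak: h1:7  h2:7  h3:1  h4:1  h5:4  h6:4  h7:2  h8:2  h9:0  h10:0  h11:0  h12:0 ⇒ 7.
Leveled (OP2@1, OP3@1, OP5@5, OP1@7, OP4@7): h1:3  h2:3  h3:1  h4:1  h5:4  h6:4  h7:4  h8:4  h9:2  h10:2  h11:0  h12:0 ⇒ 4.
Reduction 7 − 4 = 3.

3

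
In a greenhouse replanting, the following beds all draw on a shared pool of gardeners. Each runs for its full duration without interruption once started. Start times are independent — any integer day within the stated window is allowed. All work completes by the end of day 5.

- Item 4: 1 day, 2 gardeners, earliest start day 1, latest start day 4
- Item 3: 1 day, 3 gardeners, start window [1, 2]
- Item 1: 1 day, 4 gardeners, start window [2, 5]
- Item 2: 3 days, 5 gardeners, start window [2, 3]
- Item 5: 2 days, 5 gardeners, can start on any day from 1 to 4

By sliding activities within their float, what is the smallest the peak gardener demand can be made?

9

Early-start (Item 4@1, Item 3@1, Item 1@2, Item 2@2, Item 5@1) gives peak 14: d1:10  d2:14  d3:5  d4:5  d5:0.
Shift Item 3→2, Item 1→3, Item 2→3.
Schedule Item 4@1, Item 3@2, Item 1@3, Item 2@3, Item 5@1: d1:7  d2:8  d3:9  d4:5  d5:5 — peak 9.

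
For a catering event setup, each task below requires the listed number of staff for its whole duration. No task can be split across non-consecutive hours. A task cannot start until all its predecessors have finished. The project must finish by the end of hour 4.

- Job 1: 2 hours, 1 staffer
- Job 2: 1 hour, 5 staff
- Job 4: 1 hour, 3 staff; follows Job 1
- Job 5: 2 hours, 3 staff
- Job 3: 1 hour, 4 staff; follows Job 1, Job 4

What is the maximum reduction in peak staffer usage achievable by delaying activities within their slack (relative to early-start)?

Early-start peak: h1:9  h2:4  h3:3  h4:4 ⇒ 9.
Leveled (Job 1@1, Job 2@1, Job 4@3, Job 5@2, Job 3@4): h1:6  h2:4  h3:6  h4:4 ⇒ 6.
Reduction 9 − 6 = 3.

3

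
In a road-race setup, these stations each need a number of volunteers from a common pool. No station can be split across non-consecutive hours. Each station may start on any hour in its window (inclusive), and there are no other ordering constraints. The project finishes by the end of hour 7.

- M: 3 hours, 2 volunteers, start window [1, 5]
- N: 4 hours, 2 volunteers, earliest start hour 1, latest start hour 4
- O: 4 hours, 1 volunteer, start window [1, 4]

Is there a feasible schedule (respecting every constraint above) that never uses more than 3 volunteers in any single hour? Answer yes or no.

Schedule M@1, N@4, O@1: h1:3  h2:3  h3:3  h4:3  h5:2  h6:2  h7:2 — peak 3 ≤ 3.

yes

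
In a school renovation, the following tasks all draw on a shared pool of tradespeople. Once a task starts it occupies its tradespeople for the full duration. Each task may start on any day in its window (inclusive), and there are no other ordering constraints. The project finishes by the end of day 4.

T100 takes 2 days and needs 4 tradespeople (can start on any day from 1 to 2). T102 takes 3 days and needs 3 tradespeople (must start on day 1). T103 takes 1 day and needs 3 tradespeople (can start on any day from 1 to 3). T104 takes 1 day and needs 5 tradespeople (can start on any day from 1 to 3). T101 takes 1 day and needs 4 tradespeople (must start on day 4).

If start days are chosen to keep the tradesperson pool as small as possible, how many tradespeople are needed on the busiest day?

10

Early-start (T100@1, T102@1, T103@1, T104@1, T101@4) gives peak 15: d1:15  d2:7  d3:3  d4:4.
Shift T104→3.
Schedule T100@1, T102@1, T103@1, T104@3, T101@4: d1:10  d2:7  d3:8  d4:4 — peak 10.
No arrangement of the 18 feasible schedules does better.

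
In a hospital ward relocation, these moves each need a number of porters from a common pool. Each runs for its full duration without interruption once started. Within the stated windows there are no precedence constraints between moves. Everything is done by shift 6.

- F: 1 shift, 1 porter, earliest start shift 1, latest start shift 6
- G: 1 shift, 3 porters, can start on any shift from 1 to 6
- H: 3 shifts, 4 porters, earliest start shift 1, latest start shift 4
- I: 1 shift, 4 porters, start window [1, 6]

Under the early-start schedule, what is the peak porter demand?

Early-start schedule: F@1, G@1, H@1, I@1.
Load per shift: shift 1: 12, shift 2: 4, shift 3: 4, shift 4: 0, shift 5: 0, shift 6: 0.
Peak is 12.

12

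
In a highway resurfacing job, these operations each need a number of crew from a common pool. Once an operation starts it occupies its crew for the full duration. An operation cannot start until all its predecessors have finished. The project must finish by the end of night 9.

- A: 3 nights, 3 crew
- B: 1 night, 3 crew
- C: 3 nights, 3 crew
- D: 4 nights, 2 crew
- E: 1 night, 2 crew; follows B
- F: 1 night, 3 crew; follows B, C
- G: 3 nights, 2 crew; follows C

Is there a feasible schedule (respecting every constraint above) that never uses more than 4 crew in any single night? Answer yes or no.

no

Total crew member-nights = 40; over 9 nights the average is 40/9 > 4, so some night must exceed 4.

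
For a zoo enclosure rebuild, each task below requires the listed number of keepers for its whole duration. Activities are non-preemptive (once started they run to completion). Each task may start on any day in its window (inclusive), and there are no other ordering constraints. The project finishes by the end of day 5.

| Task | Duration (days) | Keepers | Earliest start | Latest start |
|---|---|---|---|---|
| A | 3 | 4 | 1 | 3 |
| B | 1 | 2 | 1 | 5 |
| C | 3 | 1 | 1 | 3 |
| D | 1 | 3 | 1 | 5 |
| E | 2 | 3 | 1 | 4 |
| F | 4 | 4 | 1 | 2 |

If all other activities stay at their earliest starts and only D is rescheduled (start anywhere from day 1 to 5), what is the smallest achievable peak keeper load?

14

D@1: d1:17  d2:12  d3:9  d4:4  d5:0 → peak 17
D@2: d1:14  d2:15  d3:9  d4:4  d5:0 → peak 15
D@3: d1:14  d2:12  d3:12  d4:4  d5:0 → peak 14
D@4: d1:14  d2:12  d3:9  d4:7  d5:0 → peak 14
D@5: d1:14  d2:12  d3:9  d4:4  d5:3 → peak 14
Best is D@3, peak 14.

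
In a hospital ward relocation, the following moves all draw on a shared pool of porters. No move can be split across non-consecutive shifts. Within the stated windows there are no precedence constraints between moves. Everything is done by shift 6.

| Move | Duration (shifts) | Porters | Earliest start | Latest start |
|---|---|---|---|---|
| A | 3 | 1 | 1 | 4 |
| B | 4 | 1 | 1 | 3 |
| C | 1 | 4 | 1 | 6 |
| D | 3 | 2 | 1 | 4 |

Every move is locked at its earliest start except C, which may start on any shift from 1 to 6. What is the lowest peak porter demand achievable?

4

C@1: s1:8  s2:4  s3:4  s4:1  s5:0  s6:0 → peak 8
C@2: s1:4  s2:8  s3:4  s4:1  s5:0  s6:0 → peak 8
C@3: s1:4  s2:4  s3:8  s4:1  s5:0  s6:0 → peak 8
C@4: s1:4  s2:4  s3:4  s4:5  s5:0  s6:0 → peak 5
C@5: s1:4  s2:4  s3:4  s4:1  s5:4  s6:0 → peak 4
C@6: s1:4  s2:4  s3:4  s4:1  s5:0  s6:4 → peak 4
Best is C@5, peak 4.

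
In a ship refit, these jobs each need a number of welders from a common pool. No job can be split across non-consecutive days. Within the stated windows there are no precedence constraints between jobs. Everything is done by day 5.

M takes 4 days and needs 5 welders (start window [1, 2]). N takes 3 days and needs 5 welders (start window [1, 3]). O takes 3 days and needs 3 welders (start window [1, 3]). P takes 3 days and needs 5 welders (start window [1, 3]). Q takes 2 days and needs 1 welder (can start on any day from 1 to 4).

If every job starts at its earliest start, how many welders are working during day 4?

At early start, day 4 has: M.
Demand: 5 = 5.

5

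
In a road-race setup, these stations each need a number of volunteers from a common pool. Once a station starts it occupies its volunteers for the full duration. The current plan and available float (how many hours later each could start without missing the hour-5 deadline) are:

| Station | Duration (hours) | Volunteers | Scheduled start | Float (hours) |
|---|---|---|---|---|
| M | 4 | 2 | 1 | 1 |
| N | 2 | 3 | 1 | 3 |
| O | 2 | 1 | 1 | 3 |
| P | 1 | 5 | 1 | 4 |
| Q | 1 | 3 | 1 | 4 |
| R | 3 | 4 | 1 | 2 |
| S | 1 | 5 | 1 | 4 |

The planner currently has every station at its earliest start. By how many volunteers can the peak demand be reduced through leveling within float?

14

Early-start peak: h1:23  h2:10  h3:6  h4:2  h5:0 ⇒ 23.
Leveled (M@1, N@1, O@3, P@4, Q@5, R@1, S@5): h1:9  h2:9  h3:7  h4:8  h5:8 ⇒ 9.
Reduction 23 − 9 = 14.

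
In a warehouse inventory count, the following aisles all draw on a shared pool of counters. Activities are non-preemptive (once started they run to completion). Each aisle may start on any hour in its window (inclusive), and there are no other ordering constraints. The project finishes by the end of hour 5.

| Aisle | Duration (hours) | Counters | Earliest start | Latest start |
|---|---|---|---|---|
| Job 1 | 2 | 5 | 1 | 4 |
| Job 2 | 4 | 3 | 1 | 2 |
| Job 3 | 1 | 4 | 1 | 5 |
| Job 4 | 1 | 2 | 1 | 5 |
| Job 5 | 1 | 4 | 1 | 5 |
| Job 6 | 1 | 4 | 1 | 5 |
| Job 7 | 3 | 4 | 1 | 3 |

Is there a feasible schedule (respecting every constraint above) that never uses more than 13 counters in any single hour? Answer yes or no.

Schedule Job 1@1, Job 2@1, Job 3@3, Job 4@1, Job 5@4, Job 6@5, Job 7@3: h1:10  h2:8  h3:11  h4:11  h5:8 — peak 11 ≤ 13.

yes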